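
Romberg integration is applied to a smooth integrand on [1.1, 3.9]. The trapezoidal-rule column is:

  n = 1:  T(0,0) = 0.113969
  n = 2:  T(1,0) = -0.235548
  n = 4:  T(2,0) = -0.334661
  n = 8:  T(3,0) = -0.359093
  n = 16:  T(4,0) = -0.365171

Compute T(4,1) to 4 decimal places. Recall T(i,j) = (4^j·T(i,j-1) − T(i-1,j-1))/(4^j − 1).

-0.3672

T(4,1) = (4·(-0.365171) − (-0.359093)) / 3 = -0.367197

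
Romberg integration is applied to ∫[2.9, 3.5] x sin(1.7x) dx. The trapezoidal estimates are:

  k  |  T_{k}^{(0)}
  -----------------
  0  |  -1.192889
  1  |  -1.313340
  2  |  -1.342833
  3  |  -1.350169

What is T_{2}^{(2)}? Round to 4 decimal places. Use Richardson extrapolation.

-1.3526

Richardson extrapolation on the trapezoidal column (denominator 4−1=3):
T_{1}^{(1)} = -1.313340 + (-1.313340 − (-1.192889))/3 = -1.353490
T_{2}^{(1)} = (4·(-1.342833) − (-1.313340)) / 3 = -1.352664
T_{2}^{(2)} = -1.352664 + (-1.352664 − (-1.353490))/15 = -1.352609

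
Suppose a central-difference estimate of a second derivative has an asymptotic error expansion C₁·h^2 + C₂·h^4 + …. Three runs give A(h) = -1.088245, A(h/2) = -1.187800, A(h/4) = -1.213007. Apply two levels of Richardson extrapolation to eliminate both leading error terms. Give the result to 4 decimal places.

-1.2214

First eliminate the h^2 term (factor 2^2 = 4):
  B₁ = (4·(-1.187800) − (-1.088245))/3 = -1.220985
  B₂ = (4·(-1.213007) − (-1.187800))/3 = -1.221409
Then eliminate the h^4 term (factor 2^4 = 16):
  (16·(-1.221409) − (-1.220985))/15 = -1.221437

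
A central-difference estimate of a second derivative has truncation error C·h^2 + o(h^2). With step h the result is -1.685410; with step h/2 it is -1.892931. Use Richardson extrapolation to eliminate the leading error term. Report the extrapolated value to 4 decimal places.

-1.9621

Extrapolated value = (4·A(h/2) − A(h)) / (4 − 1)
= (4·(-1.892931) − (-1.685410)) / 3
= -5.886314 / 3 = -1.962105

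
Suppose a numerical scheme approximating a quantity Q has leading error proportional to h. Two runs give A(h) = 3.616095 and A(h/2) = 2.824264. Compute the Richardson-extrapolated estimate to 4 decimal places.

2.0324

The leading error scales as h; refining by a factor of 2 reduces it by 2^1 = 2.
Extrapolated value = (2·A(h/2) − A(h)) / (2 − 1)
= (2·2.824264 − 3.616095) / 1
= 2.032433 / 1 = 2.032433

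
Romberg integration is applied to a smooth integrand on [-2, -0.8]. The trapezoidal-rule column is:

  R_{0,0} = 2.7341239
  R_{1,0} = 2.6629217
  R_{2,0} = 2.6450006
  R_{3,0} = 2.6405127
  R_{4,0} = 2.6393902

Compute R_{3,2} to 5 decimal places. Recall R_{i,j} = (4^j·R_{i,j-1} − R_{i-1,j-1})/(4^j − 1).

2.63902

R_{2,1} = 2.6450006 + (2.6450006 − 2.6629217)/3 = 2.6390269
R_{3,1} = (4·2.6405127 − 2.6450006) / 3 = 2.6390167
R_{3,2} = 2.6390167 + (2.6390167 − 2.6390269)/15 = 2.6390160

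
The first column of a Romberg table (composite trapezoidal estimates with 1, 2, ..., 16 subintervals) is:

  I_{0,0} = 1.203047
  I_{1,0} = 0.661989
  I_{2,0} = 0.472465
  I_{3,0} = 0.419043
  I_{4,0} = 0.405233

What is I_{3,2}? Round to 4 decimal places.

I_{2,1} = 0.472465 + (0.472465 − 0.661989)/3 = 0.409290
I_{3,1} = (4·0.419043 − 0.472465) / 3 = 0.401236
I_{3,2} = 0.401236 + (0.401236 − 0.409290)/15 = 0.400699

0.4007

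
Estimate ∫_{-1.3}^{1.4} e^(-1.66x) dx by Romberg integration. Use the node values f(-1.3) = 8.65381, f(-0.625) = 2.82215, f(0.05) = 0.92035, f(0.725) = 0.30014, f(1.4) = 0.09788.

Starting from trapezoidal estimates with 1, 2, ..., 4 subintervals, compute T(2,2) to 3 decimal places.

T(0,0) (trapezoid, 1 panel, h=2.7000): 11.81478
T(1,0) (trapezoid, 2 panels, h=1.3500): 7.14986
T(2,0) (trapezoid, 4 panels, h=0.6750): 5.68248
T(1,1) = 7.14986 + (7.14986 − 11.81478)/3 = 5.59489
T(2,1) = 5.68248 + (5.68248 − 7.14986)/3 = 5.19335
T(2,2) = 5.19335 + (5.19335 − 5.59489)/15 = 5.16658

5.167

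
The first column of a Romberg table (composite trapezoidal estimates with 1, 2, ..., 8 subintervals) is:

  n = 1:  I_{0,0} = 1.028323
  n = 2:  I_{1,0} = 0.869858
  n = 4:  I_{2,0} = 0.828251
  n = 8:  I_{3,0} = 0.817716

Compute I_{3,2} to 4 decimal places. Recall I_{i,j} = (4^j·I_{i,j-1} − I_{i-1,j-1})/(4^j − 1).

0.8142

I_{2,1} = 0.828251 + (0.828251 − 0.869858)/3 = 0.814382
I_{3,1} = (4·0.817716 − 0.828251) / 3 = 0.814204
I_{3,2} = 0.814204 + (0.814204 − 0.814382)/15 = 0.814192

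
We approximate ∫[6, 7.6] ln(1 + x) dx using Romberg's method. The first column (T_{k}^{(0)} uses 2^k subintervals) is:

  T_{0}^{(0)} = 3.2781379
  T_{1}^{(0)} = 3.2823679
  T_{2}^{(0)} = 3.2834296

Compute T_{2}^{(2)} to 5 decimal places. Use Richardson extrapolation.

3.28378

Richardson extrapolation on the trapezoidal column (denominator 4−1=3):
T_{1}^{(1)} = 3.2823679 + (3.2823679 − 3.2781379)/3 = 3.2837779
T_{2}^{(1)} = 3.2834296 + (3.2834296 − 3.2823679)/3 = 3.2837835
T_{2}^{(2)} = (16·3.2837835 − 3.2837779) / 15 = 3.2837839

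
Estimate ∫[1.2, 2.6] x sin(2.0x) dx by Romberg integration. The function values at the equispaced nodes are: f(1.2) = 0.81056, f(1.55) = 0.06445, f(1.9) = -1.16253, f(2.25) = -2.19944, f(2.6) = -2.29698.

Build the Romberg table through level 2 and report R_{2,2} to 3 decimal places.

-1.442

R_{0,0} (trapezoid, 1 panel, h=1.4000): -1.04049
R_{1,0} (trapezoid, 2 panels, h=0.7000): -1.33402
R_{2,0} (trapezoid, 4 panels, h=0.3500): -1.41426
R_{1,1} = -1.33402 + (-1.33402 − (-1.04049))/3 = -1.43186
R_{2,1} = -1.41426 + (-1.41426 − (-1.33402))/3 = -1.44101
R_{2,2} = -1.44101 + (-1.44101 − (-1.43186))/15 = -1.44162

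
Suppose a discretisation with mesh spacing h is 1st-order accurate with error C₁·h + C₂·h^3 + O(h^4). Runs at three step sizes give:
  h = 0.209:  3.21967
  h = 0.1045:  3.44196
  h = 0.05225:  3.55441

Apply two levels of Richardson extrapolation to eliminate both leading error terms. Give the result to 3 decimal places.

First eliminate the h term (factor 2^1 = 2):
  B₁ = (2·3.44196 − 3.21967)/1 = 3.66425
  B₂ = (2·3.55441 − 3.44196)/1 = 3.66686
Then eliminate the h^3 term (factor 2^3 = 8):
  (8·3.66686 − 3.66425)/7 = 3.66723

3.667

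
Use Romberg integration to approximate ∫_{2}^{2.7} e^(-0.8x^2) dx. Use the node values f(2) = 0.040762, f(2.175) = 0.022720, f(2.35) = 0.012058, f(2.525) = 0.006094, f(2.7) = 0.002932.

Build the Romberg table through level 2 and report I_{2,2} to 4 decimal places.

0.0107

I_{0,0} (trapezoid, 1 panel, h=0.7000): 0.015293
I_{1,0} (trapezoid, 2 panels, h=0.3500): 0.011867
I_{2,0} (trapezoid, 4 panels, h=0.1750): 0.010976
I_{1,1} = 0.011867 + (0.011867 − 0.015293)/3 = 0.010725
I_{2,1} = 0.010976 + (0.010976 − 0.011867)/3 = 0.010679
I_{2,2} = 0.010679 + (0.010679 − 0.010725)/15 = 0.010676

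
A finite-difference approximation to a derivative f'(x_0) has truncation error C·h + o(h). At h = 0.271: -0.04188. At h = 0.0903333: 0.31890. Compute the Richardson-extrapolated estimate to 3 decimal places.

0.499

The leading error scales as h; refining by a factor of 3 reduces it by 3^1 = 3.
Extrapolated value = (3·A(h/3) − A(h)) / (3 − 1)
= (3·0.31890 − (-0.04188)) / 2
= 0.99858 / 2 = 0.49929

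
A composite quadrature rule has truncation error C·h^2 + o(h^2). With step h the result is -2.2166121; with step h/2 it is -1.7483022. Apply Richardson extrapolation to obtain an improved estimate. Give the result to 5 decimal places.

The leading error scales as h^2; refining by a factor of 2 reduces it by 2^2 = 4.
Extrapolated value = (4·A(h/2) − A(h)) / (4 − 1)
= (4·(-1.7483022) − (-2.2166121)) / 3
= -4.7765967 / 3 = -1.5921989

-1.59220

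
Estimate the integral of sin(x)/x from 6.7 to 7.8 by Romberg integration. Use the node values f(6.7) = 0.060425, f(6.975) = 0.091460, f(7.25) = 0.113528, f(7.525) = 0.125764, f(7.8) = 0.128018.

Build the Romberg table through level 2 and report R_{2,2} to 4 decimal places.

R_{0,0} (trapezoid, 1 panel, h=1.1000): 0.103644
R_{1,0} (trapezoid, 2 panels, h=0.5500): 0.114262
R_{2,0} (trapezoid, 4 panels, h=0.2750): 0.116868
R_{1,1} = 0.114262 + (0.114262 − 0.103644)/3 = 0.117801
R_{2,1} = 0.116868 + (0.116868 − 0.114262)/3 = 0.117737
R_{2,2} = 0.117737 + (0.117737 − 0.117801)/15 = 0.117733

0.1177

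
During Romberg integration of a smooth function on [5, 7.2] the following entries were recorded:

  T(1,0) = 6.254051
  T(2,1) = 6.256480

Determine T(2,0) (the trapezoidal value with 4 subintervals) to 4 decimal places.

6.2559

From T(2,1) = (4·T(2,0) − T(1,0))/3, solve for T(2,0):
4·T(2,0) = 3·6.256480 + 6.254051 = 25.023491
T(2,0) = 6.255873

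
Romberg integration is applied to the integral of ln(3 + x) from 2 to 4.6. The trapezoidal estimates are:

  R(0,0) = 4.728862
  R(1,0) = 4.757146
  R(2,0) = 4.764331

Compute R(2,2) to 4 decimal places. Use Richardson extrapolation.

Richardson extrapolation on the trapezoidal column (denominator 4−1=3):
R(1,1) = 4.757146 + (4.757146 − 4.728862)/3 = 4.766574
R(2,1) = (4·4.764331 − 4.757146) / 3 = 4.766726
R(2,2) = (16·4.766726 − 4.766574) / 15 = 4.766736
(Column j=1 coincides with Simpson's rule on the same nodes.)

4.7667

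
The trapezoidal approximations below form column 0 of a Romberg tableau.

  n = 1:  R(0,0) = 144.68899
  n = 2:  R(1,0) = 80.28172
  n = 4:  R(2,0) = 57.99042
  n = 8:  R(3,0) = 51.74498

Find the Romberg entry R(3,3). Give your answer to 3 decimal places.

49.597

R(1,1) = 80.28172 + (80.28172 − 144.68899)/3 = 58.81263
R(2,1) = 57.99042 + (57.99042 − 80.28172)/3 = 50.55999
R(3,1) = (4·51.74498 − 57.99042) / 3 = 49.66317
R(2,2) = 50.55999 + (50.55999 − 58.81263)/15 = 50.00981
R(3,2) = (16·49.66317 − 50.55999) / 15 = 49.60338
R(3,3) = (64·49.60338 − 50.00981) / 63 = 49.59693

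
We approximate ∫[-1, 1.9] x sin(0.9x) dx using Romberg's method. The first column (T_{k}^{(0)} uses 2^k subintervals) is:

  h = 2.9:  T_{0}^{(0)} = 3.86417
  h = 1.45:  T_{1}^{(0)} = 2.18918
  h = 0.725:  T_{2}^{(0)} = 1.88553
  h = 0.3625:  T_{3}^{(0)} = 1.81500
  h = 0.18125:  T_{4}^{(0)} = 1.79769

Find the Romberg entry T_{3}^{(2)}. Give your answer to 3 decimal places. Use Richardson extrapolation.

1.792

Richardson extrapolation on the trapezoidal column (denominator 4−1=3):
T_{2}^{(1)} = 1.88553 + (1.88553 − 2.18918)/3 = 1.78431
T_{3}^{(1)} = (4·1.81500 − 1.88553) / 3 = 1.79149
T_{3}^{(2)} = 1.79149 + (1.79149 − 1.78431)/15 = 1.79197
(Column j=1 coincides with Simpson's rule on the same nodes.)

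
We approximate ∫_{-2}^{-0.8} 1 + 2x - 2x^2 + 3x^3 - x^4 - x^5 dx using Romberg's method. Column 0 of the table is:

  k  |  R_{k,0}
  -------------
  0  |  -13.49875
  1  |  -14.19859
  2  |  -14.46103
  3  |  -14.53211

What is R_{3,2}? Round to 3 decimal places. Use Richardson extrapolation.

R_{2,1} = -14.46103 + (-14.46103 − (-14.19859))/3 = -14.54851
R_{3,1} = (4·(-14.53211) − (-14.46103)) / 3 = -14.55580
R_{3,2} = (16·(-14.55580) − (-14.54851)) / 15 = -14.55629
(Column j=1 coincides with Simpson's rule on the same nodes.)

-14.556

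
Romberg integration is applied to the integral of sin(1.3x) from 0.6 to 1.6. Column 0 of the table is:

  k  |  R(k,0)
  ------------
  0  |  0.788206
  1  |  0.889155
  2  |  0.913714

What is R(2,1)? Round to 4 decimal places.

Richardson extrapolation on the trapezoidal column (denominator 4−1=3):
R(2,1) = 0.913714 + (0.913714 − 0.889155)/3 = 0.921900

0.9219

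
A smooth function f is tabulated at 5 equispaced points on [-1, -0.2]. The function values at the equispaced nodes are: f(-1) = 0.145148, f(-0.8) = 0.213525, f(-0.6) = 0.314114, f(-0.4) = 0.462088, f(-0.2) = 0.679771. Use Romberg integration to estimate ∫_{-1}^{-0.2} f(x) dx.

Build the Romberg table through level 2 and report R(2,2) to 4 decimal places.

0.2770

R(0,0) (trapezoid, 1 panel, h=0.8000): 0.329968
R(1,0) (trapezoid, 2 panels, h=0.4000): 0.290629
R(2,0) (trapezoid, 4 panels, h=0.2000): 0.280437
R(1,1) = 0.290629 + (0.290629 − 0.329968)/3 = 0.277516
R(2,1) = 0.280437 + (0.280437 − 0.290629)/3 = 0.277040
R(2,2) = 0.277040 + (0.277040 − 0.277516)/15 = 0.277008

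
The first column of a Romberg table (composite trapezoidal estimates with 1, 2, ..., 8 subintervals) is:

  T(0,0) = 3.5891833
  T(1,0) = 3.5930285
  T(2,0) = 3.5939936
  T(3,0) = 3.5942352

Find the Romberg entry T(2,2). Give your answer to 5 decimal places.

3.59432

T(1,1) = 3.5930285 + (3.5930285 − 3.5891833)/3 = 3.5943102
T(2,1) = (4·3.5939936 − 3.5930285) / 3 = 3.5943153
T(2,2) = (16·3.5943153 − 3.5943102) / 15 = 3.5943156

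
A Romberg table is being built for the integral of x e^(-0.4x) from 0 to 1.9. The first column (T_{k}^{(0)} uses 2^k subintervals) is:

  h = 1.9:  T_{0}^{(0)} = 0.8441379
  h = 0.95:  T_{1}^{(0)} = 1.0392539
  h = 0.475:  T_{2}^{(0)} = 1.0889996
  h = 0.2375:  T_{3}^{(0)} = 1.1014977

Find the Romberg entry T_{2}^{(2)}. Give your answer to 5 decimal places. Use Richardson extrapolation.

1.10567

T_{1}^{(1)} = (4·1.0392539 − 0.8441379) / 3 = 1.1042926
T_{2}^{(1)} = (4·1.0889996 − 1.0392539) / 3 = 1.1055815
T_{2}^{(2)} = 1.1055815 + (1.1055815 − 1.1042926)/15 = 1.1056674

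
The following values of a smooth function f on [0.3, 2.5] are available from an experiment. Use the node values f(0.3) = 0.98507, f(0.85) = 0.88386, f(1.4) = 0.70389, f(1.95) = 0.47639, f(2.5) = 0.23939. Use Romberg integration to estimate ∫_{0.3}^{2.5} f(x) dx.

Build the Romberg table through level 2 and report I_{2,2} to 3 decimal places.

I_{0,0} (trapezoid, 1 panel, h=2.2000): 1.34691
I_{1,0} (trapezoid, 2 panels, h=1.1000): 1.44773
I_{2,0} (trapezoid, 4 panels, h=0.5500): 1.47200
I_{1,1} = 1.44773 + (1.44773 − 1.34691)/3 = 1.48134
I_{2,1} = 1.47200 + (1.47200 − 1.44773)/3 = 1.48009
I_{2,2} = 1.48009 + (1.48009 − 1.48134)/15 = 1.48001

1.480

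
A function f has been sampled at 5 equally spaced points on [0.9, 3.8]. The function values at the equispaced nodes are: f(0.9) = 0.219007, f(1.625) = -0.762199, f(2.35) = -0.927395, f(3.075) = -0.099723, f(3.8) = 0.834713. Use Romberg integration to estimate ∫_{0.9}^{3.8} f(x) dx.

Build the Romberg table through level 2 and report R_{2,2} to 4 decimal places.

-1.0097

R_{0,0} (trapezoid, 1 panel, h=2.9000): 1.527894
R_{1,0} (trapezoid, 2 panels, h=1.4500): -0.580776
R_{2,0} (trapezoid, 4 panels, h=0.7250): -0.915281
R_{1,1} = -0.580776 + (-0.580776 − 1.527894)/3 = -1.283666
R_{2,1} = -0.915281 + (-0.915281 − (-0.580776))/3 = -1.026783
R_{2,2} = -1.026783 + (-1.026783 − (-1.283666))/15 = -1.009657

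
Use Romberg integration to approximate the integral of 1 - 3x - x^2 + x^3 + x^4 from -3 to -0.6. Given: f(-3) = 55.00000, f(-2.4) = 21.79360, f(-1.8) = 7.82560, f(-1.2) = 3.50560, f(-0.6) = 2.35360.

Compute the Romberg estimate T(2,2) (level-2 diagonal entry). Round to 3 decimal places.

T(0,0) (trapezoid, 1 panel, h=2.4000): 68.82432
T(1,0) (trapezoid, 2 panels, h=1.2000): 43.80288
T(2,0) (trapezoid, 4 panels, h=0.6000): 37.08096
T(1,1) = 43.80288 + (43.80288 − 68.82432)/3 = 35.46240
T(2,1) = 37.08096 + (37.08096 − 43.80288)/3 = 34.84032
T(2,2) = 34.84032 + (34.84032 − 35.46240)/15 = 34.79885

34.799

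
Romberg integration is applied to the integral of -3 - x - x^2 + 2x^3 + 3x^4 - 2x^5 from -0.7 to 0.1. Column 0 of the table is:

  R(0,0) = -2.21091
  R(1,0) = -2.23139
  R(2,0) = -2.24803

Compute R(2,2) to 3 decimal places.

-2.255

R(1,1) = (4·(-2.23139) − (-2.21091)) / 3 = -2.23822
R(2,1) = -2.24803 + (-2.24803 − (-2.23139))/3 = -2.25358
R(2,2) = (16·(-2.25358) − (-2.23822)) / 15 = -2.25460
(Column j=1 coincides with Simpson's rule on the same nodes.)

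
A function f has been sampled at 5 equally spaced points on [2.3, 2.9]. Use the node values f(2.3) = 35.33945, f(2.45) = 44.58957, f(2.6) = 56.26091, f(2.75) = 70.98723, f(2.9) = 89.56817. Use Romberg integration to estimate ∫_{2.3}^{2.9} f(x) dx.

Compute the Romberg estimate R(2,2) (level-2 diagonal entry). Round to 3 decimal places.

R(0,0) (trapezoid, 1 panel, h=0.6000): 37.47229
R(1,0) (trapezoid, 2 panels, h=0.3000): 35.61442
R(2,0) (trapezoid, 4 panels, h=0.1500): 35.14373
R(1,1) = 35.61442 + (35.61442 − 37.47229)/3 = 34.99513
R(2,1) = 35.14373 + (35.14373 − 35.61442)/3 = 34.98683
R(2,2) = 34.98683 + (34.98683 − 34.99513)/15 = 34.98628

34.986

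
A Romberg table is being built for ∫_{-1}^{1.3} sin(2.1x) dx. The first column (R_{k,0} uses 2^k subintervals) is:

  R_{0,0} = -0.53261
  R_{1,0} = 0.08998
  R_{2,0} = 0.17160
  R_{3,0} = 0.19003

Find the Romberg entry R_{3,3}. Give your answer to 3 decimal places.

Richardson extrapolation on the trapezoidal column (denominator 4−1=3):
R_{1,1} = 0.08998 + (0.08998 − (-0.53261))/3 = 0.29751
R_{2,1} = (4·0.17160 − 0.08998) / 3 = 0.19881
R_{3,1} = (4·0.19003 − 0.17160) / 3 = 0.19617
R_{2,2} = 0.19881 + (0.19881 − 0.29751)/15 = 0.19223
R_{3,2} = 0.19617 + (0.19617 − 0.19881)/15 = 0.19599
R_{3,3} = (64·0.19599 − 0.19223) / 63 = 0.19605

0.196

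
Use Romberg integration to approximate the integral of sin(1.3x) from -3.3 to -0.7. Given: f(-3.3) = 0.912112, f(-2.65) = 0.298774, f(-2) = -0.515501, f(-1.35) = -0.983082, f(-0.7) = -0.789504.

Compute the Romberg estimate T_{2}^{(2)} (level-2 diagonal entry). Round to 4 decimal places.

T_{0}^{(0)} (trapezoid, 1 panel, h=2.6000): 0.159390
T_{1}^{(0)} (trapezoid, 2 panels, h=1.3000): -0.590456
T_{2}^{(0)} (trapezoid, 4 panels, h=0.6500): -0.740028
T_{1}^{(1)} = -0.590456 + (-0.590456 − 0.159390)/3 = -0.840405
T_{2}^{(1)} = -0.740028 + (-0.740028 − (-0.590456))/3 = -0.789885
T_{2}^{(2)} = -0.789885 + (-0.789885 − (-0.840405))/15 = -0.786517

-0.7865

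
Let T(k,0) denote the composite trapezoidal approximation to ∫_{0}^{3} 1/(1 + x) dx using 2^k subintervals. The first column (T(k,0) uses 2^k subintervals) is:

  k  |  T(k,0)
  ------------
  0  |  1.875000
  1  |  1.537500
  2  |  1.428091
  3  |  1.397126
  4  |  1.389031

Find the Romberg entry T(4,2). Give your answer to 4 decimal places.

Richardson extrapolation on the trapezoidal column (denominator 4−1=3):
T(3,1) = 1.397126 + (1.397126 − 1.428091)/3 = 1.386804
T(4,1) = (4·1.389031 − 1.397126) / 3 = 1.386333
T(4,2) = (16·1.386333 − 1.386804) / 15 = 1.386302

1.3863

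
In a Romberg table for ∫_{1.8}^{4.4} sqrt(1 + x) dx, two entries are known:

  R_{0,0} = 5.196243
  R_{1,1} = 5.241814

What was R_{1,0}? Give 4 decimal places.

From R_{1,1} = (4·R_{1,0} − R_{0,0})/3, solve for R_{1,0}:
4·R_{1,0} = 3·5.241814 + 5.196243 = 20.921685
R_{1,0} = 5.230421

5.2304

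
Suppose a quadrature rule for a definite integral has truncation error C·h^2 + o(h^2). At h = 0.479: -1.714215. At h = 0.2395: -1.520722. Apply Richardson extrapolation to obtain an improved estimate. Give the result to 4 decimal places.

Extrapolated value = (4·A(h/2) − A(h)) / (4 − 1)
= (4·(-1.520722) − (-1.714215)) / 3
= -4.368673 / 3 = -1.456224

-1.4562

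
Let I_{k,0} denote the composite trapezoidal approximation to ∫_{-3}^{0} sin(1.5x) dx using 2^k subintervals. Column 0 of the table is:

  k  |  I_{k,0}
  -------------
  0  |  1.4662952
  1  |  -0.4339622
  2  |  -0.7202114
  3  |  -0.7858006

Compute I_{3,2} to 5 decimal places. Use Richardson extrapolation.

Richardson extrapolation on the trapezoidal column (denominator 4−1=3):
I_{2,1} = (4·(-0.7202114) − (-0.4339622)) / 3 = -0.8156278
I_{3,1} = (4·(-0.7858006) − (-0.7202114)) / 3 = -0.8076637
I_{3,2} = -0.8076637 + (-0.8076637 − (-0.8156278))/15 = -0.8071328

-0.80713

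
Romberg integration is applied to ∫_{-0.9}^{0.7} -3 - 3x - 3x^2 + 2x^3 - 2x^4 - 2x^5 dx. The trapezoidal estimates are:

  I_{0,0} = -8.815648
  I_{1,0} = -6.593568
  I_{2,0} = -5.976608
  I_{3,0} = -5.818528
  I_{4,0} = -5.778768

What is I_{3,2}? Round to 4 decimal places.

I_{2,1} = -5.976608 + (-5.976608 − (-6.593568))/3 = -5.770955
I_{3,1} = -5.818528 + (-5.818528 − (-5.976608))/3 = -5.765835
I_{3,2} = (16·(-5.765835) − (-5.770955)) / 15 = -5.765494

-5.7655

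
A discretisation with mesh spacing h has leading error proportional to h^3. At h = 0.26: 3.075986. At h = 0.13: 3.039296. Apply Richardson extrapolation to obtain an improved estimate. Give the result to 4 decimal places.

3.0341

Extrapolated value = (8·A(h/2) − A(h)) / (8 − 1)
= (8·3.039296 − 3.075986) / 7
= 21.238382 / 7 = 3.034055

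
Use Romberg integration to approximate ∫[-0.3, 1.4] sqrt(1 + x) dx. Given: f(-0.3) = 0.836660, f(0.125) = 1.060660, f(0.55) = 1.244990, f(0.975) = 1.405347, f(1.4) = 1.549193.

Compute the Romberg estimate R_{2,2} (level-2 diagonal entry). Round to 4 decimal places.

2.0882

R_{0,0} (trapezoid, 1 panel, h=1.7000): 2.027975
R_{1,0} (trapezoid, 2 panels, h=0.8500): 2.072229
R_{2,0} (trapezoid, 4 panels, h=0.4250): 2.084167
R_{1,1} = 2.072229 + (2.072229 − 2.027975)/3 = 2.086980
R_{2,1} = 2.084167 + (2.084167 − 2.072229)/3 = 2.088146
R_{2,2} = 2.088146 + (2.088146 − 2.086980)/15 = 2.088224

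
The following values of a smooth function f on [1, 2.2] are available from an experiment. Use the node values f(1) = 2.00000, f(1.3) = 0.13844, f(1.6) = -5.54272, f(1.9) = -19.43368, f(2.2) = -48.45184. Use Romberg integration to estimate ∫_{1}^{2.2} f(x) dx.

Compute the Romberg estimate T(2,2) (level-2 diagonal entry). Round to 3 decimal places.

T(0,0) (trapezoid, 1 panel, h=1.2000): -27.87110
T(1,0) (trapezoid, 2 panels, h=0.6000): -17.26118
T(2,0) (trapezoid, 4 panels, h=0.3000): -14.41916
T(1,1) = -17.26118 + (-17.26118 − (-27.87110))/3 = -13.72454
T(2,1) = -14.41916 + (-14.41916 − (-17.26118))/3 = -13.47182
T(2,2) = -13.47182 + (-13.47182 − (-13.72454))/15 = -13.45497

-13.455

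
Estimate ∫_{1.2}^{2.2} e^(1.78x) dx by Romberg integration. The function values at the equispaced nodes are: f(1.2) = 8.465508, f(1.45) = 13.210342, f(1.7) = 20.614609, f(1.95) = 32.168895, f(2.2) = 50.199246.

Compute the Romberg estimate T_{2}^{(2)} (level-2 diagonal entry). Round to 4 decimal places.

T_{0}^{(0)} (trapezoid, 1 panel, h=1.0000): 29.332377
T_{1}^{(0)} (trapezoid, 2 panels, h=0.5000): 24.973493
T_{2}^{(0)} (trapezoid, 4 panels, h=0.2500): 23.831556
T_{1}^{(1)} = 24.973493 + (24.973493 − 29.332377)/3 = 23.520532
T_{2}^{(1)} = 23.831556 + (23.831556 − 24.973493)/3 = 23.450910
T_{2}^{(2)} = 23.450910 + (23.450910 − 23.520532)/15 = 23.446269

23.4463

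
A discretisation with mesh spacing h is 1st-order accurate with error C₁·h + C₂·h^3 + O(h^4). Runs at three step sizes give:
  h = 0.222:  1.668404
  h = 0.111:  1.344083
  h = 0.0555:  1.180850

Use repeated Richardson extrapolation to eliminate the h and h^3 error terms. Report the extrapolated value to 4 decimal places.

1.0173

First eliminate the h term (factor 2^1 = 2):
  B₁ = (2·1.344083 − 1.668404)/1 = 1.019762
  B₂ = (2·1.180850 − 1.344083)/1 = 1.017617
Then eliminate the h^3 term (factor 2^3 = 8):
  (8·1.017617 − 1.019762)/7 = 1.017311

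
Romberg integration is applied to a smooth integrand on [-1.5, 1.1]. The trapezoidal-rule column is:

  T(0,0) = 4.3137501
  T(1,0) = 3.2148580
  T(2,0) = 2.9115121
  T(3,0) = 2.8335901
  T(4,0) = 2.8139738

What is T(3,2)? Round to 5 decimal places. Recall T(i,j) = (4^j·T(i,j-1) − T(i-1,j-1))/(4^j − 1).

2.80743

T(2,1) = (4·2.9115121 − 3.2148580) / 3 = 2.8103968
T(3,1) = 2.8335901 + (2.8335901 − 2.9115121)/3 = 2.8076161
T(3,2) = (16·2.8076161 − 2.8103968) / 15 = 2.8074307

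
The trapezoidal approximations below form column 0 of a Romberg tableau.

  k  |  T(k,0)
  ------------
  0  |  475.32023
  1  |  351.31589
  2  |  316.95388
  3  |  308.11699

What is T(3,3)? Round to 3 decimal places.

T(1,1) = (4·351.31589 − 475.32023) / 3 = 309.98111
T(2,1) = 316.95388 + (316.95388 − 351.31589)/3 = 305.49988
T(3,1) = (4·308.11699 − 316.95388) / 3 = 305.17136
T(2,2) = 305.49988 + (305.49988 − 309.98111)/15 = 305.20113
T(3,2) = (16·305.17136 − 305.49988) / 15 = 305.14946
T(3,3) = 305.14946 + (305.14946 − 305.20113)/63 = 305.14864

305.149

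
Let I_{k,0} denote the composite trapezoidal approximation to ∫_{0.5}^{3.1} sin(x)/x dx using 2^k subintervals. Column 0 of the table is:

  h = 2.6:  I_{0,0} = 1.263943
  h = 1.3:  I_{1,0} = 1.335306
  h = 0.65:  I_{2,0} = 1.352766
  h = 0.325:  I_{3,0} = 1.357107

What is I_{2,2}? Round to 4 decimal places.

1.3586

I_{1,1} = (4·1.335306 − 1.263943) / 3 = 1.359094
I_{2,1} = 1.352766 + (1.352766 − 1.335306)/3 = 1.358586
I_{2,2} = (16·1.358586 − 1.359094) / 15 = 1.358552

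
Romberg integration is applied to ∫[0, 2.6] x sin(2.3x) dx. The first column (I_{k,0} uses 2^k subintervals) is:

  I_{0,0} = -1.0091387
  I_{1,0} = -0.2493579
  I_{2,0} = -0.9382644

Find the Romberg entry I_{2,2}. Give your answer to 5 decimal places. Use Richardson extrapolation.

-1.24602

I_{1,1} = -0.2493579 + (-0.2493579 − (-1.0091387))/3 = 0.0039024
I_{2,1} = -0.9382644 + (-0.9382644 − (-0.2493579))/3 = -1.1678999
I_{2,2} = (16·(-1.1678999) − 0.0039024) / 15 = -1.2460201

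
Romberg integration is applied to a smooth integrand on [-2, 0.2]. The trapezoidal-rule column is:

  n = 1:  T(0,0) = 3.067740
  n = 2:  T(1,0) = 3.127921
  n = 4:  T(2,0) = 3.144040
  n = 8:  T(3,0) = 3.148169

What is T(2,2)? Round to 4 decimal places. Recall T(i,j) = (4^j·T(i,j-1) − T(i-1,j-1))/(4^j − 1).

T(1,1) = 3.127921 + (3.127921 − 3.067740)/3 = 3.147981
T(2,1) = 3.144040 + (3.144040 − 3.127921)/3 = 3.149413
T(2,2) = (16·3.149413 − 3.147981) / 15 = 3.149508

3.1495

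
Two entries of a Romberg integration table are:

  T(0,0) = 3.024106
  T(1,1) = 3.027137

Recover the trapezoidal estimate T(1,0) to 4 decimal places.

From T(1,1) = (4·T(1,0) − T(0,0))/3, solve for T(1,0):
4·T(1,0) = 3·3.027137 + 3.024106 = 12.105517
T(1,0) = 3.026379

3.0264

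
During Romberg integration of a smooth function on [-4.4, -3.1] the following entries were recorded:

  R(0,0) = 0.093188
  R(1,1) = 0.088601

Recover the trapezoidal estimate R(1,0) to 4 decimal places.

From R(1,1) = (4·R(1,0) − R(0,0))/3, solve for R(1,0):
4·R(1,0) = 3·0.088601 + 0.093188 = 0.358991
R(1,0) = 0.089748

0.0897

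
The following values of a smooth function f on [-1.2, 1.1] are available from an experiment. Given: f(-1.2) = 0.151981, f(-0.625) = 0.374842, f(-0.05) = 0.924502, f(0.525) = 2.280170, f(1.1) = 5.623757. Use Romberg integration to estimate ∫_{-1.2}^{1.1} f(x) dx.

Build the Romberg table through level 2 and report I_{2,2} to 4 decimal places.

3.4879

I_{0,0} (trapezoid, 1 panel, h=2.3000): 6.642099
I_{1,0} (trapezoid, 2 panels, h=1.1500): 4.384227
I_{2,0} (trapezoid, 4 panels, h=0.5750): 3.718745
I_{1,1} = 4.384227 + (4.384227 − 6.642099)/3 = 3.631603
I_{2,1} = 3.718745 + (3.718745 − 4.384227)/3 = 3.496918
I_{2,2} = 3.496918 + (3.496918 − 3.631603)/15 = 3.487939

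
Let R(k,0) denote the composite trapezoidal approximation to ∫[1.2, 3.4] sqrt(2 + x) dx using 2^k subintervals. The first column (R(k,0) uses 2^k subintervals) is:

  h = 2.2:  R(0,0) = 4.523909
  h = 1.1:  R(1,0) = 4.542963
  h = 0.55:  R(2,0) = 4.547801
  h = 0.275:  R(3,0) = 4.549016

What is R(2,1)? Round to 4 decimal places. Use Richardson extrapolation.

Richardson extrapolation on the trapezoidal column (denominator 4−1=3):
R(2,1) = 4.547801 + (4.547801 − 4.542963)/3 = 4.549414
(Column j=1 coincides with Simpson's rule on the same nodes.)

4.5494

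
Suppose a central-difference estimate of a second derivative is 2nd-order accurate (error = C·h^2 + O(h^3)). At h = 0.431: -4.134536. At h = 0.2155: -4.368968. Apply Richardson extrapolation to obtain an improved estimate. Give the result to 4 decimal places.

-4.4471

The leading error scales as h^2; refining by a factor of 2 reduces it by 2^2 = 4.
Extrapolated value = (4·A(h/2) − A(h)) / (4 − 1)
= (4·(-4.368968) − (-4.134536)) / 3
= -13.341336 / 3 = -4.447112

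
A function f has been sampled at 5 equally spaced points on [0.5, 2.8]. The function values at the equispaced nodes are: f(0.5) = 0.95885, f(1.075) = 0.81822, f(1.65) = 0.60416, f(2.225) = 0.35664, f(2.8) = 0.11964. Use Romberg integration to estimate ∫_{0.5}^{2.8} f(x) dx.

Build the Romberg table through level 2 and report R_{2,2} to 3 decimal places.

R_{0,0} (trapezoid, 1 panel, h=2.3000): 1.24026
R_{1,0} (trapezoid, 2 panels, h=1.1500): 1.31492
R_{2,0} (trapezoid, 4 panels, h=0.5750): 1.33300
R_{1,1} = 1.31492 + (1.31492 − 1.24026)/3 = 1.33981
R_{2,1} = 1.33300 + (1.33300 − 1.31492)/3 = 1.33903
R_{2,2} = 1.33903 + (1.33903 − 1.33981)/15 = 1.33898

1.339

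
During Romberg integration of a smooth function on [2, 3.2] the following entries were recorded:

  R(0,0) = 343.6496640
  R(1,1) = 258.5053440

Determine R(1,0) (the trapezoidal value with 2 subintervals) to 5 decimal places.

From R(1,1) = (4·R(1,0) − R(0,0))/3, solve for R(1,0):
4·R(1,0) = 3·258.5053440 + 343.6496640 = 1119.1656960
R(1,0) = 279.7914240

279.79142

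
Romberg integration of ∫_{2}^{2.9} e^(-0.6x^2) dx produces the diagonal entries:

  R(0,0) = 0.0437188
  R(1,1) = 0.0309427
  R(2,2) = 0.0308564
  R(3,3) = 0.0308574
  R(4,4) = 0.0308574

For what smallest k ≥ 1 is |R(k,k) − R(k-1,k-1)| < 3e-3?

k = 2

|R(1,1) − R(0,0)| = 0.0127761 ≥ 3e-3
|R(2,2) − R(1,1)| = 0.0000863 < 3e-3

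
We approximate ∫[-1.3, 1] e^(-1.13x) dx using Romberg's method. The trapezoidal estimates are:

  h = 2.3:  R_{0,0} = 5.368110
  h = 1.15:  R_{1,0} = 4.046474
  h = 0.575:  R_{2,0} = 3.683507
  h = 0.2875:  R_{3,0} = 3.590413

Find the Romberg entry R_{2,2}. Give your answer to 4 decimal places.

Richardson extrapolation on the trapezoidal column (denominator 4−1=3):
R_{1,1} = 4.046474 + (4.046474 − 5.368110)/3 = 3.605929
R_{2,1} = 3.683507 + (3.683507 − 4.046474)/3 = 3.562518
R_{2,2} = 3.562518 + (3.562518 − 3.605929)/15 = 3.559624

3.5596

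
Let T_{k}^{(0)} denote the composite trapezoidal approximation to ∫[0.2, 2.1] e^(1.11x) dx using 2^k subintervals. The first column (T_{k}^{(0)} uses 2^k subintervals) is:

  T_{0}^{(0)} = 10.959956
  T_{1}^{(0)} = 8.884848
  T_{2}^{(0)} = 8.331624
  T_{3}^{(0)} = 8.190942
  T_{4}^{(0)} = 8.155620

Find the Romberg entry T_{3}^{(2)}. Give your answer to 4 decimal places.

Richardson extrapolation on the trapezoidal column (denominator 4−1=3):
T_{2}^{(1)} = (4·8.331624 − 8.884848) / 3 = 8.147216
T_{3}^{(1)} = (4·8.190942 − 8.331624) / 3 = 8.144048
T_{3}^{(2)} = 8.144048 + (8.144048 − 8.147216)/15 = 8.143837
(Column j=1 coincides with Simpson's rule on the same nodes.)

8.1438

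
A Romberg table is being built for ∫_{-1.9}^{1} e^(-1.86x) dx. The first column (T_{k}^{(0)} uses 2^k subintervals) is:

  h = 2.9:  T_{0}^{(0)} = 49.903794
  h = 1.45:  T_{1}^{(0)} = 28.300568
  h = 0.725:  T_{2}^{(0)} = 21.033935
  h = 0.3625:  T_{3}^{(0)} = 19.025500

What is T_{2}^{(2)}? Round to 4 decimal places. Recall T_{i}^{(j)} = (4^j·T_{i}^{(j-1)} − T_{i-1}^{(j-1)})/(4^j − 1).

18.4459

Richardson extrapolation on the trapezoidal column (denominator 4−1=3):
T_{1}^{(1)} = 28.300568 + (28.300568 − 49.903794)/3 = 21.099493
T_{2}^{(1)} = 21.033935 + (21.033935 − 28.300568)/3 = 18.611724
T_{2}^{(2)} = 18.611724 + (18.611724 − 21.099493)/15 = 18.445873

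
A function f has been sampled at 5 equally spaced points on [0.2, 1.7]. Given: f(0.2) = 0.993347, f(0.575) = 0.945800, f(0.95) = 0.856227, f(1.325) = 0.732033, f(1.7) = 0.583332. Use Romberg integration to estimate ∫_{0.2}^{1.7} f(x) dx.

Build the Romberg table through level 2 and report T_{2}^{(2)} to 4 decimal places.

T_{0}^{(0)} (trapezoid, 1 panel, h=1.5000): 1.182509
T_{1}^{(0)} (trapezoid, 2 panels, h=0.7500): 1.233425
T_{2}^{(0)} (trapezoid, 4 panels, h=0.3750): 1.245900
T_{1}^{(1)} = 1.233425 + (1.233425 − 1.182509)/3 = 1.250397
T_{2}^{(1)} = 1.245900 + (1.245900 − 1.233425)/3 = 1.250058
T_{2}^{(2)} = 1.250058 + (1.250058 − 1.250397)/15 = 1.250035

1.2500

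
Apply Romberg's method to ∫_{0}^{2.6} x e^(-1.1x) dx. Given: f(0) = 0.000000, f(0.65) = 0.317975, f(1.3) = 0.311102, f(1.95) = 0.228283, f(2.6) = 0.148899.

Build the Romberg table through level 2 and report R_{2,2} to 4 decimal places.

R_{0,0} (trapezoid, 1 panel, h=2.6000): 0.193569
R_{1,0} (trapezoid, 2 panels, h=1.3000): 0.501217
R_{2,0} (trapezoid, 4 panels, h=0.6500): 0.605676
R_{1,1} = 0.501217 + (0.501217 − 0.193569)/3 = 0.603766
R_{2,1} = 0.605676 + (0.605676 − 0.501217)/3 = 0.640496
R_{2,2} = 0.640496 + (0.640496 − 0.603766)/15 = 0.642945

0.6429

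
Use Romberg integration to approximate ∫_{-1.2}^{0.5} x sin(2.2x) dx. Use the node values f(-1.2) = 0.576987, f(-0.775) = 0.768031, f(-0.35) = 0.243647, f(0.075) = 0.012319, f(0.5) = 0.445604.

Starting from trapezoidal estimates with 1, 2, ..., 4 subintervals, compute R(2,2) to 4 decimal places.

R(0,0) (trapezoid, 1 panel, h=1.7000): 0.869202
R(1,0) (trapezoid, 2 panels, h=0.8500): 0.641701
R(2,0) (trapezoid, 4 panels, h=0.4250): 0.652499
R(1,1) = 0.641701 + (0.641701 − 0.869202)/3 = 0.565867
R(2,1) = 0.652499 + (0.652499 − 0.641701)/3 = 0.656098
R(2,2) = 0.656098 + (0.656098 − 0.565867)/15 = 0.662113

0.6621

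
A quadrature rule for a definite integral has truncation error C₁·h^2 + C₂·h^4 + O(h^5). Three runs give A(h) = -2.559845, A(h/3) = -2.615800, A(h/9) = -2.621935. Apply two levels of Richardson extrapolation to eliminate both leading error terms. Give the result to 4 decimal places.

-2.6227

First eliminate the h^2 term (factor 3^2 = 9):
  B₁ = (9·(-2.615800) − (-2.559845))/8 = -2.622794
  B₂ = (9·(-2.621935) − (-2.615800))/8 = -2.622702
Then eliminate the h^4 term (factor 3^4 = 81):
  (81·(-2.622702) − (-2.622794))/80 = -2.622701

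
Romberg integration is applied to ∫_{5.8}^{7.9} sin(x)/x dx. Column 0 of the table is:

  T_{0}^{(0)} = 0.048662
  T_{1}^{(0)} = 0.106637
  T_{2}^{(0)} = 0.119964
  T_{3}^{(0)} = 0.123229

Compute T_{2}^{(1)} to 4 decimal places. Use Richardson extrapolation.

Richardson extrapolation on the trapezoidal column (denominator 4−1=3):
T_{2}^{(1)} = (4·0.119964 − 0.106637) / 3 = 0.124406

0.1244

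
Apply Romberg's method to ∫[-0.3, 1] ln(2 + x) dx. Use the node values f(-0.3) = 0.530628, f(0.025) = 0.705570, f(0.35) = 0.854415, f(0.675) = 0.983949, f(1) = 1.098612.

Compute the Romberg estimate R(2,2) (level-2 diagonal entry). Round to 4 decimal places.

R(0,0) (trapezoid, 1 panel, h=1.3000): 1.059006
R(1,0) (trapezoid, 2 panels, h=0.6500): 1.084873
R(2,0) (trapezoid, 4 panels, h=0.3250): 1.091530
R(1,1) = 1.084873 + (1.084873 − 1.059006)/3 = 1.093495
R(2,1) = 1.091530 + (1.091530 − 1.084873)/3 = 1.093749
R(2,2) = 1.093749 + (1.093749 − 1.093495)/15 = 1.093766

1.0938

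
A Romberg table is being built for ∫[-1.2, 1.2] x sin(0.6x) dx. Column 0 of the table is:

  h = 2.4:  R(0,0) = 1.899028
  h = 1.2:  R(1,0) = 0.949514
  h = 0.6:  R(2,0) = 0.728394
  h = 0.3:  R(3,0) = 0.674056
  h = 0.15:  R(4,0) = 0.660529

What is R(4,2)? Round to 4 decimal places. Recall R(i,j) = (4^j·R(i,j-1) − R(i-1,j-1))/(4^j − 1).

0.6560

Richardson extrapolation on the trapezoidal column (denominator 4−1=3):
R(3,1) = 0.674056 + (0.674056 − 0.728394)/3 = 0.655943
R(4,1) = (4·0.660529 − 0.674056) / 3 = 0.656020
R(4,2) = 0.656020 + (0.656020 − 0.655943)/15 = 0.656025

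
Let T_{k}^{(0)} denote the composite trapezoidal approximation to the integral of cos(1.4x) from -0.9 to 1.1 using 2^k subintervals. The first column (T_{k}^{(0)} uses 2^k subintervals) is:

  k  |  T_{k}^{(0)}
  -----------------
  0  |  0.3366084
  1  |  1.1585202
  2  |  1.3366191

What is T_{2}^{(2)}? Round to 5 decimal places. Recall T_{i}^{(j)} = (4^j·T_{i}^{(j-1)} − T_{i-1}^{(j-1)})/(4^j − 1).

1.39355

T_{1}^{(1)} = (4·1.1585202 − 0.3366084) / 3 = 1.4324908
T_{2}^{(1)} = (4·1.3366191 − 1.1585202) / 3 = 1.3959854
T_{2}^{(2)} = 1.3959854 + (1.3959854 − 1.4324908)/15 = 1.3935517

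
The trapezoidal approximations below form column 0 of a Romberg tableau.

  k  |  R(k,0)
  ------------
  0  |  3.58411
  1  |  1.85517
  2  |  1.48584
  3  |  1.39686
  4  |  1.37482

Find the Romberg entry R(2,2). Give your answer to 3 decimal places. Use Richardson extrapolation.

1.368

Richardson extrapolation on the trapezoidal column (denominator 4−1=3):
R(1,1) = 1.85517 + (1.85517 − 3.58411)/3 = 1.27886
R(2,1) = 1.48584 + (1.48584 − 1.85517)/3 = 1.36273
R(2,2) = 1.36273 + (1.36273 − 1.27886)/15 = 1.36832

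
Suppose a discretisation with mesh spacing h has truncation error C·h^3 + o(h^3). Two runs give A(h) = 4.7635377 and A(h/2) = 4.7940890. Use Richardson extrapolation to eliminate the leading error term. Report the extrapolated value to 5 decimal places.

Extrapolated value = (8·A(h/2) − A(h)) / (8 − 1)
= (8·4.7940890 − 4.7635377) / 7
= 33.5891743 / 7 = 4.7984535

4.79845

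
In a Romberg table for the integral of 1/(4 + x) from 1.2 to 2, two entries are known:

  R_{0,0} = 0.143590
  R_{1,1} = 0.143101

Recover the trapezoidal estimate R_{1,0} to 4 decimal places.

0.1432

From R_{1,1} = (4·R_{1,0} − R_{0,0})/3, solve for R_{1,0}:
4·R_{1,0} = 3·0.143101 + 0.143590 = 0.572893
R_{1,0} = 0.143223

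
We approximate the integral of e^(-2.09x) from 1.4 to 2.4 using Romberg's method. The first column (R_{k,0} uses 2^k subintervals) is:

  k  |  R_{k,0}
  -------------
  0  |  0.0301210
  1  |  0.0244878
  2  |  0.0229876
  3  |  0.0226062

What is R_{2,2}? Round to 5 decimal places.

R_{1,1} = (4·0.0244878 − 0.0301210) / 3 = 0.0226101
R_{2,1} = (4·0.0229876 − 0.0244878) / 3 = 0.0224875
R_{2,2} = 0.0224875 + (0.0224875 − 0.0226101)/15 = 0.0224793

0.02248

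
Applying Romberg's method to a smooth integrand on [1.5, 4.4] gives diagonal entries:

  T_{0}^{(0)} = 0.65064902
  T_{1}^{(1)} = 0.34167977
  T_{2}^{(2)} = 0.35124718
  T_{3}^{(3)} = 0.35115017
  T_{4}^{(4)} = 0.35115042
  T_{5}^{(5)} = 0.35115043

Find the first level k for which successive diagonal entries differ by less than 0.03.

k = 2

|T_{1}^{(1)} − T_{0}^{(0)}| = 0.30896925 ≥ 0.03
|T_{2}^{(2)} − T_{1}^{(1)}| = 0.00956741 < 0.03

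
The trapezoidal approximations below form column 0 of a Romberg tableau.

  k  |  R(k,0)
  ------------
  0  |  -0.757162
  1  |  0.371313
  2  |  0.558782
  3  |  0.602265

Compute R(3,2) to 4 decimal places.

R(2,1) = 0.558782 + (0.558782 − 0.371313)/3 = 0.621272
R(3,1) = (4·0.602265 − 0.558782) / 3 = 0.616759
R(3,2) = (16·0.616759 − 0.621272) / 15 = 0.616458

0.6165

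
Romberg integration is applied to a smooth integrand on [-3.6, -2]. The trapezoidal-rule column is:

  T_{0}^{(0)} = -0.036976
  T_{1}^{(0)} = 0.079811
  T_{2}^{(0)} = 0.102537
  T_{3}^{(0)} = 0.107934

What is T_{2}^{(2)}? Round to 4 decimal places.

0.1095

Richardson extrapolation on the trapezoidal column (denominator 4−1=3):
T_{1}^{(1)} = (4·0.079811 − (-0.036976)) / 3 = 0.118740
T_{2}^{(1)} = 0.102537 + (0.102537 − 0.079811)/3 = 0.110112
T_{2}^{(2)} = 0.110112 + (0.110112 − 0.118740)/15 = 0.109537
(Column j=1 coincides with Simpson's rule on the same nodes.)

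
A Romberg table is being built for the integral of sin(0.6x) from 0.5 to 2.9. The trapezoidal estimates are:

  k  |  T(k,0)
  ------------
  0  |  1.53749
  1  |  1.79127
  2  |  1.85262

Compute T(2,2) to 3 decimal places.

Richardson extrapolation on the trapezoidal column (denominator 4−1=3):
T(1,1) = 1.79127 + (1.79127 − 1.53749)/3 = 1.87586
T(2,1) = 1.85262 + (1.85262 − 1.79127)/3 = 1.87307
T(2,2) = (16·1.87307 − 1.87586) / 15 = 1.87288

1.873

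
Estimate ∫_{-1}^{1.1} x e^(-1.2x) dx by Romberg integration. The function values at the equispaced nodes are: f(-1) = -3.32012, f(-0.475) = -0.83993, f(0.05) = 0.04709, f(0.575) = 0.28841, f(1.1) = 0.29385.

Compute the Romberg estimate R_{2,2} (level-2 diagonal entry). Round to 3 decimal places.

R_{0,0} (trapezoid, 1 panel, h=2.1000): -3.17758
R_{1,0} (trapezoid, 2 panels, h=1.0500): -1.53935
R_{2,0} (trapezoid, 4 panels, h=0.5250): -1.05922
R_{1,1} = -1.53935 + (-1.53935 − (-3.17758))/3 = -0.99327
R_{2,1} = -1.05922 + (-1.05922 − (-1.53935))/3 = -0.89918
R_{2,2} = -0.89918 + (-0.89918 − (-0.99327))/15 = -0.89291

-0.893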